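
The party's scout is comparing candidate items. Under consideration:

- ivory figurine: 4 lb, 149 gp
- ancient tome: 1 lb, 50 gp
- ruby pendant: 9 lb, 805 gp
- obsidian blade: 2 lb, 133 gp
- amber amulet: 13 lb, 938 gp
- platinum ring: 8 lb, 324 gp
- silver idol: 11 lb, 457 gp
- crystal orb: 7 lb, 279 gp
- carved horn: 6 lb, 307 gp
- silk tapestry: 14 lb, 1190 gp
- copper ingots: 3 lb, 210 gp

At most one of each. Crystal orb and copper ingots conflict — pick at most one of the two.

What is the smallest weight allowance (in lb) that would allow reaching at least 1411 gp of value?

Need the lightest bundle worth ≥ 1411.
ancient tome + silk tapestry + copper ingots: 1450 value at 18 lb.
Below 18 lb the best achievable stays under 1411.

18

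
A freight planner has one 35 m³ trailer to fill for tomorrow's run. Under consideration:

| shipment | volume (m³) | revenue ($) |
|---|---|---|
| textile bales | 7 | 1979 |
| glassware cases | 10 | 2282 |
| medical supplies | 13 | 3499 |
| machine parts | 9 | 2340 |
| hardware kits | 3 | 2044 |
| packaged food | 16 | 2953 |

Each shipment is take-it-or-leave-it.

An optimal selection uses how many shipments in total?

The maximum revenue within 35 m³ is 10165.
One optimal bundle: glassware cases + medical supplies + machine parts + hardware kits (35 m³).
All optima have 4 shipments.

4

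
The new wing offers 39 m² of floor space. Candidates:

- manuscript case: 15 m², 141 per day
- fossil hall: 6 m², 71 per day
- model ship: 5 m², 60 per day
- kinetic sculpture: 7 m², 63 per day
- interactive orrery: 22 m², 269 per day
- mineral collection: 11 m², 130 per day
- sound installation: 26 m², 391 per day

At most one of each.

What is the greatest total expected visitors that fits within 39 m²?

525

A density-first pass picks fossil hall + model ship + sound installation — 522 at 37 m².
Dropping model ship frees 5 m²; slotting in kinetic sculpture (7 m²) lifts the total to 525 at 39 m².
Runner-up fossil hall + model ship + sound installation tops out at 522.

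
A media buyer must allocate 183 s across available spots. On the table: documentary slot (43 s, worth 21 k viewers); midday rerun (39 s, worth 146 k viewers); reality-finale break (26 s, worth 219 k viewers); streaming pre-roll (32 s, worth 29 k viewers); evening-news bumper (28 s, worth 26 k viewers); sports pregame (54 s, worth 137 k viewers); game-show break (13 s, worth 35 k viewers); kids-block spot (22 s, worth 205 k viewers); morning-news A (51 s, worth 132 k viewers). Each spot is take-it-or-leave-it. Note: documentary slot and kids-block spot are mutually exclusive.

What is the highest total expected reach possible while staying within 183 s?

768

Taking the top-ratio spots first gives midday rerun + reality-finale break + evening-news bumper + game-show break + kids-block spot + morning-news A for 763 (179 s).
The 51 s tied up in morning-news A is better spent on sports pregame — total rises to 768 (182 s).
Next best is midday rerun + reality-finale break + streaming pre-roll + game-show break + kids-block spot + morning-news A at 766 (183 s) — short by 2.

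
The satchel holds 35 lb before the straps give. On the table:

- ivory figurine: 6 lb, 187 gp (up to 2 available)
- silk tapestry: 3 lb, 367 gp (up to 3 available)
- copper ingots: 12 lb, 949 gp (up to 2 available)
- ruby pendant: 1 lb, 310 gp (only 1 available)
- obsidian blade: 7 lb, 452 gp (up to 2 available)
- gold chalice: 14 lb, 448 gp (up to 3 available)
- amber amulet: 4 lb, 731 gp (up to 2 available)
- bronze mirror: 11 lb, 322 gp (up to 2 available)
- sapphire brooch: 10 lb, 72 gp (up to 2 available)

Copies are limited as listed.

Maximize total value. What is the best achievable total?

Taking the top-ratio items first gives 3×silk tapestry + copper ingots + ruby pendant + 2×amber amulet for 3822 (30 lb).
Dropping silk tapestry frees 3 lb; slotting in obsidian blade (7 lb) lifts the total to 3907 at 34 lb.

3907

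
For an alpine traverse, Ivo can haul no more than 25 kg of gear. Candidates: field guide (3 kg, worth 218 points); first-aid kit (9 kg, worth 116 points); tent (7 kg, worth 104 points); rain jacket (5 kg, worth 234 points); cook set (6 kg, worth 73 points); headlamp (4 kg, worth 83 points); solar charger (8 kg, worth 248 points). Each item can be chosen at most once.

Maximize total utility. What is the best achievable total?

816

A density-first pass picks field guide + rain jacket + headlamp + solar charger — 783 at 20 kg.
Replace headlamp with first-aid kit: the trade gains 33 net, giving 816 at 25 kg.
An exhaustive check of the 128 subsets confirms 816.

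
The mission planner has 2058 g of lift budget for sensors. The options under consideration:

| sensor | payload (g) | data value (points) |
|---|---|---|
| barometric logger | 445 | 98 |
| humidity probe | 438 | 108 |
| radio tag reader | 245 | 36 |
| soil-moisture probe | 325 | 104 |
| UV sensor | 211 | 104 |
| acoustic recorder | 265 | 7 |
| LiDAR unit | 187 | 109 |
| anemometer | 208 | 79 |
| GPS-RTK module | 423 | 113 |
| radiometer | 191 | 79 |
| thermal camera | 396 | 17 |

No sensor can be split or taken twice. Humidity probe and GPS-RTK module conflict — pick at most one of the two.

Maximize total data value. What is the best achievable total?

686

By data value per g: LiDAR unit 0.58, UV sensor 0.49, radiometer 0.41 lead.
Best packing: barometric logger + soil-moisture probe + UV sensor + LiDAR unit + anemometer + GPS-RTK module + radiometer — 1990 g, 686 total.
Runner-up barometric logger + humidity probe + soil-moisture probe + UV sensor + LiDAR unit + anemometer + radiometer tops out at 681.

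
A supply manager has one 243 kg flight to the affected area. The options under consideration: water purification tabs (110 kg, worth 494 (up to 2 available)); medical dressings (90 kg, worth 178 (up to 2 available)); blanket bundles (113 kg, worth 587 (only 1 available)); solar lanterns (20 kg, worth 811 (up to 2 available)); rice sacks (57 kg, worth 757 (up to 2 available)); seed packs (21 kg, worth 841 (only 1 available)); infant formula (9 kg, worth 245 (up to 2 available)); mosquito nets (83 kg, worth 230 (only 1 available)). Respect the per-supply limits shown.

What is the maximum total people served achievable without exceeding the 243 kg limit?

4467

The ratio ordering already packs tightly: 2×solar lanterns + 2×rice sacks + seed packs + 2×infant formula, 193 kg, 4467.
That's the maximum — no swap from here does better than 4467.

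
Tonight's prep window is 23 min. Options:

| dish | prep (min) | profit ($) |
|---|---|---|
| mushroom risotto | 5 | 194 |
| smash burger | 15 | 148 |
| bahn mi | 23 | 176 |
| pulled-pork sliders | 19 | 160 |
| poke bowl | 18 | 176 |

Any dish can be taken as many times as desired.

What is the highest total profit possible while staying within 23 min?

776

By profit per min: mushroom risotto 38.80, smash burger 9.87, poke bowl 9.78 lead.
The ratio ordering already packs tightly: 4×mushroom risotto, 20 min, 776.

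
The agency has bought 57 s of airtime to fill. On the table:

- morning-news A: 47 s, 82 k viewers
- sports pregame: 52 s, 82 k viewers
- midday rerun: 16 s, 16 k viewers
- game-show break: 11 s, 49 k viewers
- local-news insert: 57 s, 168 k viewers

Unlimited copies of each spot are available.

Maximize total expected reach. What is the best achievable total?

245

The ratio ordering already packs tightly: 5×game-show break, 55 s, 245.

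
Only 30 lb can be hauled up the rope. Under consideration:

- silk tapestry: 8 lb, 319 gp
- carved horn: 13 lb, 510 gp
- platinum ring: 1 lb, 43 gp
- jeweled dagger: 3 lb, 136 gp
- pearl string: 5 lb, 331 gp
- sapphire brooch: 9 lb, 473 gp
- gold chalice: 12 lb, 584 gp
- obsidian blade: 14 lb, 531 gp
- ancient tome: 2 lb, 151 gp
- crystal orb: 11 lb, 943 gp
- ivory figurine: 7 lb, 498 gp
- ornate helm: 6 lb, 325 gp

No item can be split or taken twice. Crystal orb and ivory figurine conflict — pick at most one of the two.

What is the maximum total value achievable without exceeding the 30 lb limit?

2034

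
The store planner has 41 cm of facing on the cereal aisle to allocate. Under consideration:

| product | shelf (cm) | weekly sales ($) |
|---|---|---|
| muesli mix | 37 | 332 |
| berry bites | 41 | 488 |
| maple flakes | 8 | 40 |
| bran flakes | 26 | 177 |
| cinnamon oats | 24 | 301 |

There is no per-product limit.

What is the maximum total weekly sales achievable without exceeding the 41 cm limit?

By weekly sales per cm: cinnamon oats 12.54, berry bites 11.90, muesli mix 8.97, bran flakes 6.81 lead.
Taking the top-ratio products first gives 2×maple flakes + cinnamon oats for 381 (40 cm).
The 40 cm tied up in 2×maple flakes and cinnamon oats is better spent on berry bites — total rises to 488 (41 cm).

488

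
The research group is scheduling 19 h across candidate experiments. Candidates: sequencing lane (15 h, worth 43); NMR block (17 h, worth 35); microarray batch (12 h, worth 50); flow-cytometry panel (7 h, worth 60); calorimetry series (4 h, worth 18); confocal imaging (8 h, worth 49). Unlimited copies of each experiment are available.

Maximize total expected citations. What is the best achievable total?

138

The ratio ordering already packs tightly: 2×flow-cytometry panel + calorimetry series, 18 h, 138.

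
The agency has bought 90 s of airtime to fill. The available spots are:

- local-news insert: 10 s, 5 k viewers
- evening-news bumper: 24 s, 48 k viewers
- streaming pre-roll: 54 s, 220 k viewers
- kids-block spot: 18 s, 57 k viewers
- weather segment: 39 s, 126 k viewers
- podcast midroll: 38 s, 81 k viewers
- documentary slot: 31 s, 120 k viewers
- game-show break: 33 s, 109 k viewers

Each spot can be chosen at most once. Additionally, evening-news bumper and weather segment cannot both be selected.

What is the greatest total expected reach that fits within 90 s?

Taking streaming pre-roll + documentary slot: 85 s used, 340 in expected reach.
Runner-up streaming pre-roll + game-show break tops out at 329.

340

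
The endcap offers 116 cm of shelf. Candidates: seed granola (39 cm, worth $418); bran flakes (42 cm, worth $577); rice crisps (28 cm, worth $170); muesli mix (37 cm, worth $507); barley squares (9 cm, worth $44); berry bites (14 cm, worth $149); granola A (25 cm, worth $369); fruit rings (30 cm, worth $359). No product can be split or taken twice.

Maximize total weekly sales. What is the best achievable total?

1497

Best packing: bran flakes + muesli mix + barley squares + granola A — 113 cm, 1497 total.
The spare 3 cm is too small for any remaining product, and no exchange beats 1497.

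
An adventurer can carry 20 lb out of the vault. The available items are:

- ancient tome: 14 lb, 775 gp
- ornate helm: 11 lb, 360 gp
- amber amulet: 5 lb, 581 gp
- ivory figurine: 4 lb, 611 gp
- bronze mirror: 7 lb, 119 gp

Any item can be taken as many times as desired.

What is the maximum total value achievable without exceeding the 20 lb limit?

3055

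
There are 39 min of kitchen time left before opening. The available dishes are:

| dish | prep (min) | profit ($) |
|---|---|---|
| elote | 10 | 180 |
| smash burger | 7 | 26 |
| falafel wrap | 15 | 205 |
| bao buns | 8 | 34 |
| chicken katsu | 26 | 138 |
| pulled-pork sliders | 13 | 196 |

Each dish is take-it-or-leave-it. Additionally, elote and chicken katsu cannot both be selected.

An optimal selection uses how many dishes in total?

3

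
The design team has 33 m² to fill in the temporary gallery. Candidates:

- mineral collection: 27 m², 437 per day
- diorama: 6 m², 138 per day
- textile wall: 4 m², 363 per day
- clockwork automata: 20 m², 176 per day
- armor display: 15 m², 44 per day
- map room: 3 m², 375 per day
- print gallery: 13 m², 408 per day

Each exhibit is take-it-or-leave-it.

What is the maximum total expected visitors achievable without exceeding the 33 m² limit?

1284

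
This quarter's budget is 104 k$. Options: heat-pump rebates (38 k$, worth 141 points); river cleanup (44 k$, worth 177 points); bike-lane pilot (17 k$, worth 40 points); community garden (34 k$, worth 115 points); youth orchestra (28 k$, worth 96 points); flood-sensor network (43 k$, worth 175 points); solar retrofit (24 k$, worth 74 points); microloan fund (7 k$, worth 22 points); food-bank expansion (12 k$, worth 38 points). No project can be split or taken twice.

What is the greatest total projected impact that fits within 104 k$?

392

Greedy by ratio would take river cleanup + flood-sensor network + food-bank expansion: 99 k$ used, total 390.
Replace food-bank expansion with bike-lane pilot: the trade gains 2 net, giving 392 at 104 k$.
Nothing else within 104 k$ beats 392.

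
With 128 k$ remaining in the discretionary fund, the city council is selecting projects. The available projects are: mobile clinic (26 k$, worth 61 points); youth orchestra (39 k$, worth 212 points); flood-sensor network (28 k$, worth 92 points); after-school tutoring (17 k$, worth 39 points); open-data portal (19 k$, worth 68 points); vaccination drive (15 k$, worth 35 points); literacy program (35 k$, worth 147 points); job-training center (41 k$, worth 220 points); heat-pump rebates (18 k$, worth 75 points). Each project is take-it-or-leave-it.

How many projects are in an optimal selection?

4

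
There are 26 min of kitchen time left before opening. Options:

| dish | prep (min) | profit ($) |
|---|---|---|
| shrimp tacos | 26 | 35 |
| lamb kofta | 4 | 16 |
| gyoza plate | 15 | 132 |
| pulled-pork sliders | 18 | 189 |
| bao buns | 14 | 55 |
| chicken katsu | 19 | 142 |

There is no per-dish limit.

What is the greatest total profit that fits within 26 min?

221

Ranking by ratio (profit/min): pulled-pork sliders 10.50, gyoza plate 8.80, chicken katsu 7.47, lamb kofta 4.00.
Taking 2×lamb kofta + pulled-pork sliders: 26 min used, 221 in profit.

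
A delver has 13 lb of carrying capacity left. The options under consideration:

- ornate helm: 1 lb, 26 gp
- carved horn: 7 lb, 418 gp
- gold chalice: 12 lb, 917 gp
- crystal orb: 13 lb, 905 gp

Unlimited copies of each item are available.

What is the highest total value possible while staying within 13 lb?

The ratio ordering already packs tightly: ornate helm + gold chalice, 13 lb, 943.
Every other selection either busts 13 lb or fails to beat 943.

943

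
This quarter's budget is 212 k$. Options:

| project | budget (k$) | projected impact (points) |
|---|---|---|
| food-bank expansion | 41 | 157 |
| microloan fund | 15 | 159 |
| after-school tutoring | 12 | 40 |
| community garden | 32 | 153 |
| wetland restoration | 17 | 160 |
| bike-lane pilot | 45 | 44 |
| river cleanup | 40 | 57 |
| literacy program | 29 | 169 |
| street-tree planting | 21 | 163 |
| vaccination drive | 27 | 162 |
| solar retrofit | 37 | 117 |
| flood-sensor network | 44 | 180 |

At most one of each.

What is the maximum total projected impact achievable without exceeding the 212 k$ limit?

Density check — microloan fund 10.60, wetland restoration 9.41, street-tree planting 7.76 are the best per k$.
The ratio heuristic lands on microloan fund + after-school tutoring + community garden + wetland restoration + literacy program + street-tree planting + vaccination drive + flood-sensor network (1186) but leaves 15 k$ idle.
The 32 k$ tied up in community garden is better spent on food-bank expansion — total rises to 1190 (206 k$).

1190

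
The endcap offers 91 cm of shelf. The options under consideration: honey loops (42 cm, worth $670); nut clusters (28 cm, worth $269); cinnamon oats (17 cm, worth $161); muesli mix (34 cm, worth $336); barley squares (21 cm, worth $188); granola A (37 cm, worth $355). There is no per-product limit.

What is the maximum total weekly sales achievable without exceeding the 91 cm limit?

1340

The ratio ordering already packs tightly: 2×honey loops, 84 cm, 1340.
No other feasible combination exceeds 1340.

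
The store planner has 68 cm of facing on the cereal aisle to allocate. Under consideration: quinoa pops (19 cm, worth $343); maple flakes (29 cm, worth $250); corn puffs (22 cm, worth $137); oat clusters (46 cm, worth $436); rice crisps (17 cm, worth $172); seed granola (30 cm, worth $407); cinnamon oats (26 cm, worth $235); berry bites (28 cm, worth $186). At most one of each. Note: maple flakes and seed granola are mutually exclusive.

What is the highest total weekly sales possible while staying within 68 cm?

Best packing: quinoa pops + rice crisps + seed granola — 66 cm, 922 total.

922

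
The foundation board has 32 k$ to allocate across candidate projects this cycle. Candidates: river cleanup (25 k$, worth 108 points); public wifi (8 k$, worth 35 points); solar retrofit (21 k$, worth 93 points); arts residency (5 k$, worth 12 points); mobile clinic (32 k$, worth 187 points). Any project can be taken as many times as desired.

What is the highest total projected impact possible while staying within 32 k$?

187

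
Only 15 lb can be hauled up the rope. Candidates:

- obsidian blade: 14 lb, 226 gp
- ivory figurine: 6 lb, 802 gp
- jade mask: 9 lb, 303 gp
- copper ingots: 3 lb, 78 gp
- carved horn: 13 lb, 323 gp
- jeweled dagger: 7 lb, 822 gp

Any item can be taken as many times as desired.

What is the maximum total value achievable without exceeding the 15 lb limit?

1682

Taking 2×ivory figurine + copper ingots: 15 lb used, 1682 in value.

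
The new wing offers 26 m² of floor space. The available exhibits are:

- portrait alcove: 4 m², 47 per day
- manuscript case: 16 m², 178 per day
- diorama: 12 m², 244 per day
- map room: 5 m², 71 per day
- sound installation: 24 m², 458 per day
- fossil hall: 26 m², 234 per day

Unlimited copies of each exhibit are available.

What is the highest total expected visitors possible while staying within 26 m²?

Best packing: 2×diorama — 24 m², 488 total.

488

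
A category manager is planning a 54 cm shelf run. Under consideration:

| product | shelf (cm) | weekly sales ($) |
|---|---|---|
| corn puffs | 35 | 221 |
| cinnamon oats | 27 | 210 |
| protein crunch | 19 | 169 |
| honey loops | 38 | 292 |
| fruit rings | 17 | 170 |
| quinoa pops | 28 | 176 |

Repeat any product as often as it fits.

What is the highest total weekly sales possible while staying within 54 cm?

510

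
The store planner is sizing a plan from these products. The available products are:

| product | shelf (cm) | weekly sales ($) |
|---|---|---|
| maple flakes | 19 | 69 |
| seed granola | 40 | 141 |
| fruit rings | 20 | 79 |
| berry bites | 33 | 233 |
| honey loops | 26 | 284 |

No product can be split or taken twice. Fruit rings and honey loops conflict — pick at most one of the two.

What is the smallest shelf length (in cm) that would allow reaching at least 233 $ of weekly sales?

26

Minimise cm subject to total weekly sales ≥ 233.
Taking honey loops gives 284 (≥ 233) for 26 cm.
Below 26 cm the best achievable stays under 233.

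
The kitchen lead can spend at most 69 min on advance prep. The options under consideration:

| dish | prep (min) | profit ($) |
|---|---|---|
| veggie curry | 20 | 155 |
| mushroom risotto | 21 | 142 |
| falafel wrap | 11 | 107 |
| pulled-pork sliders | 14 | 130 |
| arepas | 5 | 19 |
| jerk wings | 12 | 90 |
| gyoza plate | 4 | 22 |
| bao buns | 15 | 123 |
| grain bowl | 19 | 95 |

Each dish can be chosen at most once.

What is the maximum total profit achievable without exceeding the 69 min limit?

556

The ratio ordering already packs tightly: veggie curry + falafel wrap + pulled-pork sliders + arepas + gyoza plate + bao buns, 69 min, 556.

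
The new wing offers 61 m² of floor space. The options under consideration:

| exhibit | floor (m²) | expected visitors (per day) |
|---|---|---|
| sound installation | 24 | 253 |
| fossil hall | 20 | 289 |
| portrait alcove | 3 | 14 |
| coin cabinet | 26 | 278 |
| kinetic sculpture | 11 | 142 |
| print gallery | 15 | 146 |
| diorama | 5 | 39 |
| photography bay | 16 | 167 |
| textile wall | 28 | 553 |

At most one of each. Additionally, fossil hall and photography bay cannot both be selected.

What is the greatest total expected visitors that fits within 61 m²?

984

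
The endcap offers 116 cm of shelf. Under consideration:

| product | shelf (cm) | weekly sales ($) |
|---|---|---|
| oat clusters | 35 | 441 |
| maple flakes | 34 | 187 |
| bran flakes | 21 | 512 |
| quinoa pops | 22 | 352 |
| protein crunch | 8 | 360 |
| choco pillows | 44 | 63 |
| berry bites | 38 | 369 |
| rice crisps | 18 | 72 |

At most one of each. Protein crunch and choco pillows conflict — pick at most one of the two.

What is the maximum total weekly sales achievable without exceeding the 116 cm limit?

1737

The ratio ordering already packs tightly: oat clusters + bran flakes + quinoa pops + protein crunch + rice crisps, 104 cm, 1737.
Every other selection either busts 116 cm or breaks a pairing rule or fails to beat 1737.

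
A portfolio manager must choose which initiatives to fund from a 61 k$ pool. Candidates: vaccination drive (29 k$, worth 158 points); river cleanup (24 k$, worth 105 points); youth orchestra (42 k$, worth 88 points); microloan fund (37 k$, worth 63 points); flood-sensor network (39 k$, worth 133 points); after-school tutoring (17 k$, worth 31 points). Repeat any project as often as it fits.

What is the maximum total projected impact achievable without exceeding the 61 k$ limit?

2×vaccination drive uses 58 of the 61 k$ and totals 316.

316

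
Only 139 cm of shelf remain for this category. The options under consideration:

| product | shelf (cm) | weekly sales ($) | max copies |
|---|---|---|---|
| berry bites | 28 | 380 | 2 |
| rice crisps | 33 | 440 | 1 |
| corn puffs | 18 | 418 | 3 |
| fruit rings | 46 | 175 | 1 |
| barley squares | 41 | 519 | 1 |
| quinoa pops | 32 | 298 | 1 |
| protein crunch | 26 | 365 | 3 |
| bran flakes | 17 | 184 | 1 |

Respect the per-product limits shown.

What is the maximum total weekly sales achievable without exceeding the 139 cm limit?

2424

Taking the top-ratio products first gives 3×corn puffs + 3×protein crunch for 2349 (132 cm).
Dropping protein crunch frees 26 cm; slotting in rice crisps (33 cm) lifts the total to 2424 at 139 cm.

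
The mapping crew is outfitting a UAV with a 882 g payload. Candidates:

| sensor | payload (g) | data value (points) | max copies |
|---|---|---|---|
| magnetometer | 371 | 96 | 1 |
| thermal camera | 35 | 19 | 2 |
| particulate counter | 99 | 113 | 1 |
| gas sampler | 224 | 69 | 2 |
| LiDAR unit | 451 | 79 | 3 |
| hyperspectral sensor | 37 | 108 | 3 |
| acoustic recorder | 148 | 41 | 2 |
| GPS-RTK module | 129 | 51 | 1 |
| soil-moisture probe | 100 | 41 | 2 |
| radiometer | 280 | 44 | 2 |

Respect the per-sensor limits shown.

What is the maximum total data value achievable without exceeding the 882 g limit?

677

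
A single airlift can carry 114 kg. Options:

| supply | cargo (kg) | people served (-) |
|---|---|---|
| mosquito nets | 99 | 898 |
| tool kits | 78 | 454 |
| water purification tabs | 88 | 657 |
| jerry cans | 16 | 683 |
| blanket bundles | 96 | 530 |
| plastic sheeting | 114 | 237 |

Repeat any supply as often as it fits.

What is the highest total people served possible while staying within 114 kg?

4781

7×jerry cans uses 112 of the 114 kg and totals 4781.
That's the maximum — no swap from here does better than 4781.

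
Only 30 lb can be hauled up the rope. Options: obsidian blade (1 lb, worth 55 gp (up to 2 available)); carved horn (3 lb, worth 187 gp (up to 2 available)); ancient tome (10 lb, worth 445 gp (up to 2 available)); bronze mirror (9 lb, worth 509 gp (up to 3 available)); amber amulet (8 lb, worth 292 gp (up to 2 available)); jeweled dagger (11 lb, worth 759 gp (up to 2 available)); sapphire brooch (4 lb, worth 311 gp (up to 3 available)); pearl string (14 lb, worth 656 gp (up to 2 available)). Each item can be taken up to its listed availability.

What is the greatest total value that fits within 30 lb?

2140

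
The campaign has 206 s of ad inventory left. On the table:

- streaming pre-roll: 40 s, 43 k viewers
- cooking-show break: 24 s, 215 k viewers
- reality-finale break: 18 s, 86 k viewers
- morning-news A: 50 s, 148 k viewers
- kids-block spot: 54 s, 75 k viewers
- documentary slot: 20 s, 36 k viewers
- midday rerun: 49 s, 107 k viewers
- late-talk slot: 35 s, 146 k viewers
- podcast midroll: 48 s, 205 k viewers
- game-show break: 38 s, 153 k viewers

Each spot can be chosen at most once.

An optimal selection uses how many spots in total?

5

The maximum expected reach within 206 s is 867.
cooking-show break + morning-news A + late-talk slot + podcast midroll + game-show break hits 867 at 195 s.
Any selection reaching 867 contains exactly 5 spots.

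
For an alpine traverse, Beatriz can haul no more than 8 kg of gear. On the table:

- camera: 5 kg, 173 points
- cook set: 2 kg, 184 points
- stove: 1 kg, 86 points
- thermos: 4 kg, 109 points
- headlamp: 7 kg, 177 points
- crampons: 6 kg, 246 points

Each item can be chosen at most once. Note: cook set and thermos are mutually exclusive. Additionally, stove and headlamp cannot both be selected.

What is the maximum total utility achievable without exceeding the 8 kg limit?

Best packing: camera + cook set + stove — 8 kg, 443 total.

443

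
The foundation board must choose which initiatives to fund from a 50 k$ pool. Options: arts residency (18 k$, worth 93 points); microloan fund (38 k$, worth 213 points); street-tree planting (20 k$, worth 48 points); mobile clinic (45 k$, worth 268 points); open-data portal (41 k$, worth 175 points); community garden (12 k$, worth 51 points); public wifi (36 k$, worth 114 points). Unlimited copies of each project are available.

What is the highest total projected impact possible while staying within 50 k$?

268

Density check — mobile clinic 5.96, microloan fund 5.61, arts residency 5.17, open-data portal 4.27 are the best per k$.
Mobile clinic uses 45 of the 50 k$ and totals 268.
Nothing else within 50 k$ beats 268.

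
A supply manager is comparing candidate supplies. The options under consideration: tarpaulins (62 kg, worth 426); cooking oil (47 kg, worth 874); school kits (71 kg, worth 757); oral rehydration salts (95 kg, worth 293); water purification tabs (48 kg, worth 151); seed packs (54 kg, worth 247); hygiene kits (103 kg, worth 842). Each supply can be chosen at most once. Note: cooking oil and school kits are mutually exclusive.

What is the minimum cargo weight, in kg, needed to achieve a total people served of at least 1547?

Look for the lowest-cargo combination reaching 1547.
cooking oil + hygiene kits: 1716 people served at 150 kg.
Below 150 kg the best achievable stays under 1547.

150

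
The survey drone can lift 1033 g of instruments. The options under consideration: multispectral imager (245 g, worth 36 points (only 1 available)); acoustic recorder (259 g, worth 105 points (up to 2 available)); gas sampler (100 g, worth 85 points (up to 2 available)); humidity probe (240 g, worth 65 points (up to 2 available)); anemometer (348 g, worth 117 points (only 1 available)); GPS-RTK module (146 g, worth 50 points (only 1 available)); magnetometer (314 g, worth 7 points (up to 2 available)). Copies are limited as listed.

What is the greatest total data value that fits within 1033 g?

445

Filling by ratio: 2×acoustic recorder + 2×gas sampler + GPS-RTK module for 430, with 169 g left unused.
Replace GPS-RTK module with humidity probe: the trade gains 15 net, giving 445 at 958 g.
Every other selection either busts 1033 g or exceeds an availability limit or fails to beat 445.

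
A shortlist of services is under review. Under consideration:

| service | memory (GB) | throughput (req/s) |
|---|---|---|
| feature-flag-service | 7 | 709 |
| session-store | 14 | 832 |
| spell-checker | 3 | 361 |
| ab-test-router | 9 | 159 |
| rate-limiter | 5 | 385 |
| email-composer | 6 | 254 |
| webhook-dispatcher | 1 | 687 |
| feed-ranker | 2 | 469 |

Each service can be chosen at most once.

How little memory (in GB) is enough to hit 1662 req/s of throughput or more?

Need the lightest bundle worth ≥ 1662.
feature-flag-service + webhook-dispatcher + feed-ranker reaches 1865 using 10 GB.
Below 10 GB the best achievable stays under 1662.

10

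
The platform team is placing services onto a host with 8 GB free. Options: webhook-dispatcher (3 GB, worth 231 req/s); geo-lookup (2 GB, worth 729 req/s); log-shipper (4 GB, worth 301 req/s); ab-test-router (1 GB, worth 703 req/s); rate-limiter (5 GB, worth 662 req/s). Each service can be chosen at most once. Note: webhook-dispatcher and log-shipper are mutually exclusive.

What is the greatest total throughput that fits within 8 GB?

2094

The ratio ordering already packs tightly: geo-lookup + ab-test-router + rate-limiter, 8 GB, 2094.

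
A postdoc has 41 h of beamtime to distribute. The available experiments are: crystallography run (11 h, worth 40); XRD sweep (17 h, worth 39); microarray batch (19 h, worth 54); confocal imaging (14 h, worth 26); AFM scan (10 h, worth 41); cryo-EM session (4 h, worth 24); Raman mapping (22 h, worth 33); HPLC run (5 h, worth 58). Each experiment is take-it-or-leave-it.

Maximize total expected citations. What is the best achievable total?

177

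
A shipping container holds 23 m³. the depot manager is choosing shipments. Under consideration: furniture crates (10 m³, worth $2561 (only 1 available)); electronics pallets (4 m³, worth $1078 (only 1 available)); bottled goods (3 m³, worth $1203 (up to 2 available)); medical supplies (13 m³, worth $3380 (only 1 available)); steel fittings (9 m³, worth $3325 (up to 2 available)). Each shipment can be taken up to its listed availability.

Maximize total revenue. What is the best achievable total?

7853

Density check — bottled goods 401.00, steel fittings 369.44, electronics pallets 269.50, medical supplies 260.00 are the best per m³.
A density-first pass picks electronics pallets + 2×bottled goods + steel fittings — 6809 at 19 m³.
The 7 m³ tied up in electronics pallets and bottled goods is better spent on steel fittings — total rises to 7853 (21 m³).
That's the maximum — no swap from here does better than 7853.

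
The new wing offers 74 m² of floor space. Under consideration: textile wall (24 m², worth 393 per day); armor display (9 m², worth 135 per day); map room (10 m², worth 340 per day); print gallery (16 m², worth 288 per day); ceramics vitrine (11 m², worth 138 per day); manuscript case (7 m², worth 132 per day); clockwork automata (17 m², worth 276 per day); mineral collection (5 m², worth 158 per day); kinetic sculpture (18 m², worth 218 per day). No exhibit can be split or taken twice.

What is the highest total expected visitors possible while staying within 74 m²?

1455

The ratio heuristic lands on textile wall + armor display + map room + print gallery + manuscript case + mineral collection (1446) but leaves 3 m² idle.
The 16 m² tied up in armor display and manuscript case is better spent on clockwork automata — total rises to 1455 (72 m²).
Next best is textile wall + map room + print gallery + ceramics vitrine + manuscript case + mineral collection at 1449 (73 m²) — short by 6.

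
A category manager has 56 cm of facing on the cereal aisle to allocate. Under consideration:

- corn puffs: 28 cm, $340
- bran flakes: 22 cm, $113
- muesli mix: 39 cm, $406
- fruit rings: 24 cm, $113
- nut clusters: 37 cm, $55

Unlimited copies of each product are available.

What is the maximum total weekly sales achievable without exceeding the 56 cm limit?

680

Best packing: 2×corn puffs — 56 cm, 680 total.
No other feasible combination exceeds 680.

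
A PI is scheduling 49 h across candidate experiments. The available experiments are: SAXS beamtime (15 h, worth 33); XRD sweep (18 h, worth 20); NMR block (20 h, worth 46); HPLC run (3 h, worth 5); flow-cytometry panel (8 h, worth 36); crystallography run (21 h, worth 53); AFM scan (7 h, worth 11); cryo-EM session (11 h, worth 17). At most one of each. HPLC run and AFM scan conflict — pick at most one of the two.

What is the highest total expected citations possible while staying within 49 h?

135

Taking NMR block + flow-cytometry panel + crystallography run: 49 h used, 135 in expected citations.
Every other selection either busts 49 h or breaks a pairing rule or fails to beat 135.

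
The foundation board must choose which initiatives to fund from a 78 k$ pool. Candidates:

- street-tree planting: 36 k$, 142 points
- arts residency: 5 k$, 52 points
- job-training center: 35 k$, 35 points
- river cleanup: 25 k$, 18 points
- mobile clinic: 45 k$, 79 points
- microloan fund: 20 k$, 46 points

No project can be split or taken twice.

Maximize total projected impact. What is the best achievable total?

The ratio ordering already packs tightly: street-tree planting + arts residency + microloan fund, 61 k$, 240.
Runner-up street-tree planting + arts residency + job-training center tops out at 229.

240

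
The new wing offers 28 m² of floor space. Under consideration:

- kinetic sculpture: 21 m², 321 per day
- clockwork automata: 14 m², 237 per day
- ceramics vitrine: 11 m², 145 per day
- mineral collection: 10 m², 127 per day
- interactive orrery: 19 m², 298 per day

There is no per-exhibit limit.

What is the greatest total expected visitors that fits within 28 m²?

474

Ranking by ratio (expected visitors/m²): clockwork automata 16.93, interactive orrery 15.68, kinetic sculpture 15.29.
2×clockwork automata uses 28 of the 28 m² and totals 474.
Every other selection either busts 28 m² or fails to beat 474.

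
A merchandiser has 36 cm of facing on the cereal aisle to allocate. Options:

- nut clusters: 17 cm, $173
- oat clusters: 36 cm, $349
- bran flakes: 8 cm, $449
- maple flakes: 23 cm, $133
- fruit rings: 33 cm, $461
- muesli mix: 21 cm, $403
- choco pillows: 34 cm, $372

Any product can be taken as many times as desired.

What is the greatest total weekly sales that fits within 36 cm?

By weekly sales per cm: bran flakes 56.12, muesli mix 19.19, fruit rings 13.97 lead.
The ratio ordering already packs tightly: 4×bran flakes, 32 cm, 1796.
No other feasible combination exceeds 1796.

1796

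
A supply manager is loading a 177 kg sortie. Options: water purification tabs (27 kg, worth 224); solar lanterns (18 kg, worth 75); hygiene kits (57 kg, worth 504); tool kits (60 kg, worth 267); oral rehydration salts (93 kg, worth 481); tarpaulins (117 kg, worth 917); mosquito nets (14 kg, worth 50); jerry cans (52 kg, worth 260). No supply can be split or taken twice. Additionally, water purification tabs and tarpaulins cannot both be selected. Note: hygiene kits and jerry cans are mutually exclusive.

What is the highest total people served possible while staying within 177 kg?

1421

A density-first pass picks water purification tabs + hygiene kits + oral rehydration salts — 1209 at 177 kg.
Replace water purification tabs and oral rehydration salts with tarpaulins: the trade gains 212 net, giving 1421 at 174 kg.
Runner-up water purification tabs + hygiene kits + oral rehydration salts tops out at 1209.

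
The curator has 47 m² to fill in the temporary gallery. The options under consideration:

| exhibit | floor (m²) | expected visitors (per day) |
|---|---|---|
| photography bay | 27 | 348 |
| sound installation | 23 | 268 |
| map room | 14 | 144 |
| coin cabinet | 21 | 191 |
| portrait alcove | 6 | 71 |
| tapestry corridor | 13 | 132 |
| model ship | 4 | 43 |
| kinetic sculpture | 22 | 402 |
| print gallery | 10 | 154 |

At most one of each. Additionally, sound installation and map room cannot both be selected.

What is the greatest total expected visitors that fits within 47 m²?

Ranking by ratio (expected visitors/m²): kinetic sculpture 18.27, print gallery 15.40, photography bay 12.89, portrait alcove 11.83.
Greedy by ratio would take portrait alcove + model ship + kinetic sculpture + print gallery: 42 m² used, total 670.
Replace portrait alcove and model ship with map room: the trade gains 30 net, giving 700 at 46 m².
Next best is tapestry corridor + kinetic sculpture + print gallery at 688 (45 m²) — short by 12.

700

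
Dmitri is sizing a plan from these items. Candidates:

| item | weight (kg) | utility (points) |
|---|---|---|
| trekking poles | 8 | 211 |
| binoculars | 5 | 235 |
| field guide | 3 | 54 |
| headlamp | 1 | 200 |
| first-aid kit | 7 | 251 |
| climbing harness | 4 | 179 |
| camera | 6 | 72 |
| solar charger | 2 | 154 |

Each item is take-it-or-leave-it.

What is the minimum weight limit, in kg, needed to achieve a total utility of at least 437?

7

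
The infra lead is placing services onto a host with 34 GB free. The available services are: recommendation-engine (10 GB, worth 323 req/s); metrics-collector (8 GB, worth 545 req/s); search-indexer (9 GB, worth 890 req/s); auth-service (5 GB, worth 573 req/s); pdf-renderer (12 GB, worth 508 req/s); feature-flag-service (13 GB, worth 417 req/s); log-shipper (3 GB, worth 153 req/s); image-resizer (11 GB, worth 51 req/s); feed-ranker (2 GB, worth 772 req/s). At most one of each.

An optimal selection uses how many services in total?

5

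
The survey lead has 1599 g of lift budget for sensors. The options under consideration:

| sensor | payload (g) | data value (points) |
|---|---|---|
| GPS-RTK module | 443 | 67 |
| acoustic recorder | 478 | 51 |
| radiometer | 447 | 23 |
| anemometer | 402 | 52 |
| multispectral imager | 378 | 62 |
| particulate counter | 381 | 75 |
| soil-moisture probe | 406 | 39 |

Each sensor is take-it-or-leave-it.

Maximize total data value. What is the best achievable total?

Ranking by ratio (data value/g): particulate counter 0.20, multispectral imager 0.16, GPS-RTK module 0.15, anemometer 0.13.
The ratio heuristic lands on GPS-RTK module + multispectral imager + particulate counter (204) but leaves 397 g idle.
Dropping GPS-RTK module frees 443 g; slotting in anemometer + soil-moisture probe (808 g) lifts the total to 228 at 1567 g.
Runner-up GPS-RTK module + multispectral imager + particulate counter tops out at 204.

228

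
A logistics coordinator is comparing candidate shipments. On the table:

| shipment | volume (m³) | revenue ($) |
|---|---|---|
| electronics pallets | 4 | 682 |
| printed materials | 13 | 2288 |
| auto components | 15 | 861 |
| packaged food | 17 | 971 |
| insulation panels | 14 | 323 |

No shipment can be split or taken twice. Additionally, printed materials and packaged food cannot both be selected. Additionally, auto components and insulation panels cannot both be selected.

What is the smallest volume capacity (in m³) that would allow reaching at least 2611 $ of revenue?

17

Look for the lowest-volume combination reaching 2611.
electronics pallets + printed materials reaches 2970 using 17 m³.
No combination under 17 m³ hits 2611.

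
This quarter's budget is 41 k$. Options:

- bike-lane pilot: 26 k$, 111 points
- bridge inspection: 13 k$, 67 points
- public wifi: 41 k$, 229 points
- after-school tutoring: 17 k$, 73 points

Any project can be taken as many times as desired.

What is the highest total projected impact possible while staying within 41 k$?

229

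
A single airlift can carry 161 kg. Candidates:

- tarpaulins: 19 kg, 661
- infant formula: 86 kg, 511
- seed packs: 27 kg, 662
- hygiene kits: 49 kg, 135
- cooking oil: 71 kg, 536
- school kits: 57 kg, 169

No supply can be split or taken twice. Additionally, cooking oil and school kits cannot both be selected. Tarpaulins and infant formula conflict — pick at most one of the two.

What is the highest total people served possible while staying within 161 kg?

1859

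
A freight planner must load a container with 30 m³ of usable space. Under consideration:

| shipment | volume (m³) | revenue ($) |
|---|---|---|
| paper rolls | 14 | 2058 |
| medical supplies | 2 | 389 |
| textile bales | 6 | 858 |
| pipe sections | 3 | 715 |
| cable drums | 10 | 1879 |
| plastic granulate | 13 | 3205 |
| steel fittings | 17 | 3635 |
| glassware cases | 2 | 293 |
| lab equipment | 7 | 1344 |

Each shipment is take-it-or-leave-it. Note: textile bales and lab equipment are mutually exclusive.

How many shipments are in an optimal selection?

Best achievable revenue is 6840.
One optimal bundle: plastic granulate + steel fittings (30 m³).
All optima have 2 shipments.

2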